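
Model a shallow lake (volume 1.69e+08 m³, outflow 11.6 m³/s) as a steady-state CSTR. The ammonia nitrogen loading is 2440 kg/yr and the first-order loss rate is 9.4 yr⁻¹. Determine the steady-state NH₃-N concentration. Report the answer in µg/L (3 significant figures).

1.25 µg/L

Outflow Q = 11.6 m³/s × 3.156e+07 s/yr = 3.661e+08 m³/yr.
Steady-state CSTR mass balance: W = Q·C + k·V·C, so C = W/(Q + kV).
Q + kV = 3.661e+08 + 9.4·1.69e+08 = 1.955e+09 m³/yr.
C = 2440/1.955e+09 = 1.248e-06 kg/m³ = 0.001248 mg/L = 1.248 µg/L.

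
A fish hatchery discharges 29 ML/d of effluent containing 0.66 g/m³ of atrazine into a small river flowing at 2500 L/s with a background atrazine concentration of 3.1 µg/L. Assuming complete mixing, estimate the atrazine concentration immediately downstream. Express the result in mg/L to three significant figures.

0.0809 mg/L

29 ML/d = 0.3356 m³/s.
2500 L/s = 2.5 m³/s.
3.1 µg/L = 0.0031 mg/L.
Flow-weighted mixing gives C = (0.3356·0.66 + 2.5·0.0031) / (0.3356 + 2.5) = 0.2293/2.836 = 0.08086 mg/L.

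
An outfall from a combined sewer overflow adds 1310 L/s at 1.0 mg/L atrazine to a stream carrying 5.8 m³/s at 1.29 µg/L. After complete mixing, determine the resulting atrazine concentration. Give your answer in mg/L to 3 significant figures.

1310 L/s = 1.31 m³/s.
1.29 µg/L = 0.00129 mg/L.
By mass balance at complete mixing, C = (1.31·1 + 5.8·0.00129) / (1.31 + 5.8) = 1.317/7.11 = 0.1853 mg/L.

0.185 mg/L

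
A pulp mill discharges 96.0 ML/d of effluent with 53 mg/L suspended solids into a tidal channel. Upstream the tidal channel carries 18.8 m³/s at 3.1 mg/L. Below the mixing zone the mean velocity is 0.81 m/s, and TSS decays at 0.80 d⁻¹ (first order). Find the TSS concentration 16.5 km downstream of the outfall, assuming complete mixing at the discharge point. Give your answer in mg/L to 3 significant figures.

96.0 ML/d = 1.111 m³/s.
After complete mixing, C₀ = (1.111·53 + 18.8·3.1) / 19.91 = 5.885 mg/L.
Travel time t = 1.65e+04 m / 0.81 m/s = 2.037e+04 s = 0.2358 d.
C = 5.885·exp(−0.80·0.2358) = 5.885·0.8281 = 4.873 mg/L.

4.87 mg/L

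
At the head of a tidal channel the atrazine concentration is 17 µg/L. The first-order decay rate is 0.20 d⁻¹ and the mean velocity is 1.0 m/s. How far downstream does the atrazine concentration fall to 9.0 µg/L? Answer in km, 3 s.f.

275 km

From C = C₀·e^(−kt), t = ln(C₀/C)/k = ln(17/9.0)/0.20 = 0.636/0.20 = 3.18 d.
Distance = v·t = 1.0 m/s × 2.747e+05 s = 2.747e+05 m = 274.7 km.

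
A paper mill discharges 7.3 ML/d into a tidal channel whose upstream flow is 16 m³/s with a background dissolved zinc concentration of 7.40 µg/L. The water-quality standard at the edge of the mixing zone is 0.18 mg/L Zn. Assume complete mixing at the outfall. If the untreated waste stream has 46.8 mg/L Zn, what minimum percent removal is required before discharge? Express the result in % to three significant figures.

29.8 %

7.3 ML/d = 0.08449 m³/s.
7.40 µg/L = 0.0074 mg/L.
Mass balance: 0.18·16.08 = 0.08449·Cₑ + 16·0.0074.
Cₑ = (2.895 − 0.1184) / 0.08449 = 32.87 mg/L.
Required removal = 1 − 32.87/46.8 = 29.78 %.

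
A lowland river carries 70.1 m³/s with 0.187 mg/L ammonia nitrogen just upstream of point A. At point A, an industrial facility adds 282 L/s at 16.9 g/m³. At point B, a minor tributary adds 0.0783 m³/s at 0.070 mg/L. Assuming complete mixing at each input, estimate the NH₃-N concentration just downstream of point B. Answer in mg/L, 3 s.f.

282 L/s = 0.282 m³/s.
After input A: C = (70.1·0.187 + 0.282·16.9) / 70.38 = 0.254 mg/L.
After input B: C = (70.38·0.254 + 0.0783·0.07) / 70.46 = 0.2538 mg/L.

0.254 mg/L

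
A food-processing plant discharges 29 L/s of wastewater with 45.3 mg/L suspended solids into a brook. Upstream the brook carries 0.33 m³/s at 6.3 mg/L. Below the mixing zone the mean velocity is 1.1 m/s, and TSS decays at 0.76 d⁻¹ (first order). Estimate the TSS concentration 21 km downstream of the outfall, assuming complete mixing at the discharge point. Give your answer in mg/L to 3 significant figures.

7.99 mg/L

29 L/s = 0.029 m³/s.
After complete mixing, C₀ = (0.029·45.3 + 0.33·6.3) / 0.359 = 9.45 mg/L.
Travel time t = 2.1e+04 m / 1.1 m/s = 1.909e+04 s = 0.221 d.
C = 9.45·exp(−0.76·0.221) = 9.45·0.8454 = 7.99 mg/L.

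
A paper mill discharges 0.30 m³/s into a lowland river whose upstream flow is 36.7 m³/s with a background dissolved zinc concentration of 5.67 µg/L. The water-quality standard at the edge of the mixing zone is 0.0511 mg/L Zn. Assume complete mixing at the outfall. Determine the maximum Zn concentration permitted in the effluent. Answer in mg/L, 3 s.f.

5.61 mg/L

5.67 µg/L = 0.00567 mg/L.
Mass balance: 0.0511·37 = 0.3·Cₑ + 36.7·0.00567.
Cₑ = (1.891 − 0.2081) / 0.3 = 5.609 mg/L.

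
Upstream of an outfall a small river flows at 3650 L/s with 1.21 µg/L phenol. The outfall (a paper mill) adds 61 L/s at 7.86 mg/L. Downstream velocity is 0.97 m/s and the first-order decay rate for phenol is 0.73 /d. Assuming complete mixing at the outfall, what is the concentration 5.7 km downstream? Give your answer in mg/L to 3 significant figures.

61 L/s = 0.061 m³/s.
3650 L/s = 3.65 m³/s.
1.21 µg/L = 0.00121 mg/L.
After complete mixing, C₀ = (0.061·7.86 + 3.65·0.00121) / 3.711 = 0.1304 mg/L.
Travel time t = 5700 m / 0.97 m/s = 5876 s = 0.06801 d.
C = 0.1304·exp(−0.73·0.06801) = 0.1304·0.9516 = 0.1241 mg/L.

0.124 mg/L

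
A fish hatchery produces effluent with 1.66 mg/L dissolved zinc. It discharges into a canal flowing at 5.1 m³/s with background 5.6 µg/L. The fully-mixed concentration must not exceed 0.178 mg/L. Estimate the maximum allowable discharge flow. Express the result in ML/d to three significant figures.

51.3 ML/d

5.6 µg/L = 0.0056 mg/L.
Mass balance at complete mixing: C_std·(Q_w + Q_r) = Q_w·C_e + Q_r·C_b.
Rearranging, Q_w = Q_r·(C_std − C_b)/(C_e − C_std) = 5.1·(0.178 − 0.0056) / (1.66 − 0.178) = 0.5933 m³/s.
= 51.26 ML/d.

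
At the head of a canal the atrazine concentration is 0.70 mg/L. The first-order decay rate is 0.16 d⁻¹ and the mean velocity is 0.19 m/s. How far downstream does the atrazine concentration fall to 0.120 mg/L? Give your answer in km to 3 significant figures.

From C = C₀·e^(−kt), t = ln(C₀/C)/k = ln(0.70/0.120)/0.16 = 1.764/0.16 = 11.02 d.
Distance = v·t = 0.19 m/s × 9.523e+05 s = 1.809e+05 m = 180.9 km.

181 km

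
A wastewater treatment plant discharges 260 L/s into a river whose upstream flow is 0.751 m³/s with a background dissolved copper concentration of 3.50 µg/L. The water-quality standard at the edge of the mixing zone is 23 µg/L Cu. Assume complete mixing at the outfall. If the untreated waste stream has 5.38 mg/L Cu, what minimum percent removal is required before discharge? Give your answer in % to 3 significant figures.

260 L/s = 0.26 m³/s.
3.50 µg/L = 0.0035 mg/L.
23 µg/L = 0.023 mg/L.
Mass balance: 0.023·1.011 = 0.26·Cₑ + 0.751·0.0035.
Cₑ = (0.02325 − 0.002629) / 0.26 = 0.07933 mg/L.
Required removal = 1 − 0.07933/5.38 = 98.53 %.

98.5 %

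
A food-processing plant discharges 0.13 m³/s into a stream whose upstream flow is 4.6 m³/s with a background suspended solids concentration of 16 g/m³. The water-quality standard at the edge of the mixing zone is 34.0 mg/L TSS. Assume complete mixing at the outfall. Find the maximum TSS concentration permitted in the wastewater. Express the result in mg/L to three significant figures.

Mass balance: 34·4.73 = 0.13·Cₑ + 4.6·16.
Cₑ = (160.8 − 73.6) / 0.13 = 670.9 mg/L.

671 mg/L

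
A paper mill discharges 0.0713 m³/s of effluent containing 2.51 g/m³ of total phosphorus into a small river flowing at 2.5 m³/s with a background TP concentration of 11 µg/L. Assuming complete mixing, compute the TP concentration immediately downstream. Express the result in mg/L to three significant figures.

11 µg/L = 0.011 mg/L.
By mass balance at complete mixing, C = (0.0713·2.51 + 2.5·0.011) / (0.0713 + 2.5) = 0.2065/2.571 = 0.0803 mg/L.

0.0803 mg/L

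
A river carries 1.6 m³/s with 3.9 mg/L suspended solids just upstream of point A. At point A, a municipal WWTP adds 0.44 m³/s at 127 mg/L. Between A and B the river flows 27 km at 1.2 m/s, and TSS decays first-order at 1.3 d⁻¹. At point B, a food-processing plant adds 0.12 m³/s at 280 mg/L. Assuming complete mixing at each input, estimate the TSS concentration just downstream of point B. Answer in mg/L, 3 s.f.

After input A: C = (1.6·3.9 + 0.44·127) / 2.04 = 30.45 mg/L.
Over the 27 km reach to input B (t = 2.25e+04 s = 0.2604 d), decay gives C = 30.45·exp(−1.3·0.2604) = 21.71 mg/L.
After input B: C = (2.04·21.71 + 0.12·280) / 2.16 = 36.06 mg/L.

36.1 mg/L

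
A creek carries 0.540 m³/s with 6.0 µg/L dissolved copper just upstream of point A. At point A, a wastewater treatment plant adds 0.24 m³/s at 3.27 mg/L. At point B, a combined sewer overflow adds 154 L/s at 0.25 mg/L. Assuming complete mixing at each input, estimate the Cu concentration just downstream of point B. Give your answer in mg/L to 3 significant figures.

6.0 µg/L = 0.006 mg/L.
After input A: C = (0.54·0.006 + 0.24·3.27) / 0.78 = 1.01 mg/L.
154 L/s = 0.154 m³/s.
After input B: C = (0.78·1.01 + 0.154·0.25) / 0.934 = 0.8849 mg/L.

0.885 mg/L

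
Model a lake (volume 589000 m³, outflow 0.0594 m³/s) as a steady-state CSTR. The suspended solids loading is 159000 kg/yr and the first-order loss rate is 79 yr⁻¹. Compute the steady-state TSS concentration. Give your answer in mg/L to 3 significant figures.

Outflow Q = 0.0594 m³/s × 3.156e+07 s/yr = 1.875e+06 m³/yr.
Steady-state CSTR mass balance: W = Q·C + k·V·C, so C = W/(Q + kV).
Q + kV = 1.875e+06 + 79·589000 = 4.841e+07 m³/yr.
C = 159000/4.841e+07 = 0.003285 kg/m³ = 3.285 mg/L.

3.28 mg/L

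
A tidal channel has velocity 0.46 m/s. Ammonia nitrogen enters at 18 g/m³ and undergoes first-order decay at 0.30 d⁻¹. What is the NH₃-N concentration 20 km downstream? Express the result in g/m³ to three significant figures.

Travel time t = 20 km / 0.46 m/s = 2e+04/0.46 = 4.348e+04 s = 0.5032 d.
First-order decay: C = 18·exp(−0.30·0.5032) = 18·0.8599 = 15.48 g/m³.

15.5 g/m³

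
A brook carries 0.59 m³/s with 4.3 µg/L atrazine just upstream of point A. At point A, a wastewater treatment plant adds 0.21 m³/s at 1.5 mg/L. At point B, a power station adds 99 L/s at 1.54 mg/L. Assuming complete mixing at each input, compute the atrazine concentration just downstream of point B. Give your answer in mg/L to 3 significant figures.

4.3 µg/L = 0.0043 mg/L.
After input A: C = (0.59·0.0043 + 0.21·1.5) / 0.8 = 0.3969 mg/L.
99 L/s = 0.099 m³/s.
After input B: C = (0.8·0.3969 + 0.099·1.54) / 0.899 = 0.5228 mg/L.

0.523 mg/L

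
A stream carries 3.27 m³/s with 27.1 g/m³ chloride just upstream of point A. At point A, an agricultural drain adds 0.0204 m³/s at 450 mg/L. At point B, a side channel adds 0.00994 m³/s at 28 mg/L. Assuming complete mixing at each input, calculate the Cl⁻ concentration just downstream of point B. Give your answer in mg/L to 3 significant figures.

After input A: C = (3.27·27.1 + 0.0204·450) / 3.29 = 29.72 mg/L.
After input B: C = (3.29·29.72 + 0.00994·28) / 3.3 = 29.72 mg/L.

29.7 mg/L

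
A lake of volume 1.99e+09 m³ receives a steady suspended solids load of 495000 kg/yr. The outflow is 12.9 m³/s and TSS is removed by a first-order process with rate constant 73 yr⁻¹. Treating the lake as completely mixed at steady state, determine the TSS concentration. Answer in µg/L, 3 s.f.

Outflow Q = 12.9 m³/s × 3.156e+07 s/yr = 4.071e+08 m³/yr.
Steady-state CSTR mass balance: W = Q·C + k·V·C, so C = W/(Q + kV).
Q + kV = 4.071e+08 + 73·1.99e+09 = 1.457e+11 m³/yr.
C = 495000/1.457e+11 = 3.398e-06 kg/m³ = 0.003398 mg/L = 3.398 µg/L.

3.40 µg/L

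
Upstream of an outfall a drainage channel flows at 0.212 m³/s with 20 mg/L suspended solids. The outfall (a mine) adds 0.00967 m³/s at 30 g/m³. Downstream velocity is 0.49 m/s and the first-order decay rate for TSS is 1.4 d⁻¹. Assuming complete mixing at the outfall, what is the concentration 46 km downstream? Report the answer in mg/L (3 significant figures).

After complete mixing, C₀ = (0.00967·30 + 0.212·20) / 0.2217 = 20.44 mg/L.
Travel time t = 4.6e+04 m / 0.49 m/s = 9.388e+04 s = 1.087 d.
C = 20.44·exp(−1.4·1.087) = 20.44·0.2185 = 4.464 mg/L.

4.46 mg/L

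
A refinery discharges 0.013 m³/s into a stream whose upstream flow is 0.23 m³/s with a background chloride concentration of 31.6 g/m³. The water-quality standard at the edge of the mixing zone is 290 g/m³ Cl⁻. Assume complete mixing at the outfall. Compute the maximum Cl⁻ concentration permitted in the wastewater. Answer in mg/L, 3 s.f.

Mass balance: 290·0.243 = 0.013·Cₑ + 0.23·31.6.
Cₑ = (70.47 − 7.268) / 0.013 = 4862 mg/L.

4860 mg/L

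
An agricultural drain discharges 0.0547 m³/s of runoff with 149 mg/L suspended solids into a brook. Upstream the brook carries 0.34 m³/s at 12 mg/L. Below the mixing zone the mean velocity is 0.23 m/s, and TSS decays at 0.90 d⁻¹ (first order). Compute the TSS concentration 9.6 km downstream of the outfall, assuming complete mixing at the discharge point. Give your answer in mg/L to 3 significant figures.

20.1 mg/L

After complete mixing, C₀ = (0.0547·149 + 0.34·12) / 0.3947 = 30.99 mg/L.
Travel time t = 9600 m / 0.23 m/s = 4.174e+04 s = 0.4831 d.
C = 30.99·exp(−0.90·0.4831) = 30.99·0.6474 = 20.06 mg/L.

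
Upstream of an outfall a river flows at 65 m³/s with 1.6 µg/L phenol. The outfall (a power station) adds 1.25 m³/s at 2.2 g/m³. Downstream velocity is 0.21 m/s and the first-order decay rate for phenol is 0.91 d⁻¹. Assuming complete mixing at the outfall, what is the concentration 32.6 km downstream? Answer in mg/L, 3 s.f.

1.6 µg/L = 0.0016 mg/L.
After complete mixing, C₀ = (1.25·2.2 + 65·0.0016) / 66.25 = 0.04308 mg/L.
Travel time t = 3.26e+04 m / 0.21 m/s = 1.552e+05 s = 1.797 d.
C = 0.04308·exp(−0.91·1.797) = 0.04308·0.1949 = 0.008398 mg/L.

0.00840 mg/L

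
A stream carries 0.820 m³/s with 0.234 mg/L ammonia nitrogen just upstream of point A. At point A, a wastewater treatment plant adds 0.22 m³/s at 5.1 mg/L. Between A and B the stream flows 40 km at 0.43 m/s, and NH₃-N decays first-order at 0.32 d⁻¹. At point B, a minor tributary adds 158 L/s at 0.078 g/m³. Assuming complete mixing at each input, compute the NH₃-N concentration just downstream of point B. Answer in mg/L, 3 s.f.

After input A: C = (0.82·0.234 + 0.22·5.1) / 1.04 = 1.263 mg/L.
Over the 40 km reach to input B (t = 9.302e+04 s = 1.077 d), decay gives C = 1.263·exp(−0.32·1.077) = 0.8951 mg/L.
158 L/s = 0.158 m³/s.
After input B: C = (1.04·0.8951 + 0.158·0.078) / 1.198 = 0.7874 mg/L.

0.787 mg/L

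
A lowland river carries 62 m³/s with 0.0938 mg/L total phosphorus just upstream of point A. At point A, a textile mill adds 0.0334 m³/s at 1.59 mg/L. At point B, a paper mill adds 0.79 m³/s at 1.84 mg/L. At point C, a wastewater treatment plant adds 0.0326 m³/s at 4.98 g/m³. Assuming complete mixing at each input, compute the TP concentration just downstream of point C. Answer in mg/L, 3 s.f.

0.119 mg/L

After input A: C = (62·0.0938 + 0.0334·1.59) / 62.03 = 0.09461 mg/L.
After input B: C = (62.03·0.09461 + 0.79·1.84) / 62.82 = 0.1166 mg/L.
After input C: C = (62.82·0.1166 + 0.0326·4.98) / 62.86 = 0.1191 mg/L.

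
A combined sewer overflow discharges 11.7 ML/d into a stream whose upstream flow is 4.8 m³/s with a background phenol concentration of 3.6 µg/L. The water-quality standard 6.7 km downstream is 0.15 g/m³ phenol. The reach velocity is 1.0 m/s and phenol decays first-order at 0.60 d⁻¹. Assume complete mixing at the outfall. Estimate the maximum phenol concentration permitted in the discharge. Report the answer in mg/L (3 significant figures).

5.60 mg/L

11.7 ML/d = 0.1354 m³/s.
3.6 µg/L = 0.0036 mg/L.
Travel time to the compliance point: t = 6700/1.0 = 6700 s = 0.07755 d; decay factor exp(−0.60·0.07755) = 0.9545.
So the concentration just after mixing may be at most 0.15/0.9545 = 0.1571 mg/L.
Mass balance: 0.1571·4.935 = 0.1354·Cₑ + 4.8·0.0036.
Cₑ = (0.7756 − 0.01728) / 0.1354 = 5.6 mg/L.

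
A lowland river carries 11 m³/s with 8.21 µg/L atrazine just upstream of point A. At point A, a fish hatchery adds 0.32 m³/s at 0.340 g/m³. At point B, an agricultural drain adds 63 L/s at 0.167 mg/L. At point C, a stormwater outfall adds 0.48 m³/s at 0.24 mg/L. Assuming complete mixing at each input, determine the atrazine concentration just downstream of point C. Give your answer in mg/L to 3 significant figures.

8.21 µg/L = 0.00821 mg/L.
After input A: C = (11·0.00821 + 0.32·0.34) / 11.32 = 0.01759 mg/L.
63 L/s = 0.063 m³/s.
After input B: C = (11.32·0.01759 + 0.063·0.167) / 11.38 = 0.01842 mg/L.
After input C: C = (11.38·0.01842 + 0.48·0.24) / 11.86 = 0.02738 mg/L.

0.0274 mg/L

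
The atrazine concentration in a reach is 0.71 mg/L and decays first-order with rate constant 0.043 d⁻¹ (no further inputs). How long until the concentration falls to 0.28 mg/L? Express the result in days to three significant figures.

21.6 d

t = ln(C₀/C)/k = ln(0.71/0.28)/0.043 = 0.9305/0.043 = 21.64 d.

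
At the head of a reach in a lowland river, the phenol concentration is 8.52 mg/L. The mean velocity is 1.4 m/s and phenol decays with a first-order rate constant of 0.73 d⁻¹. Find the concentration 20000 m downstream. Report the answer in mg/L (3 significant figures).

7.55 mg/L

Travel time t = 20000 m / 1.4 m/s = 2e+04/1.4 = 1.429e+04 s = 0.1653 d.
First-order decay: C = 8.52·exp(−0.73·0.1653) = 8.52·0.8863 = 7.551 mg/L.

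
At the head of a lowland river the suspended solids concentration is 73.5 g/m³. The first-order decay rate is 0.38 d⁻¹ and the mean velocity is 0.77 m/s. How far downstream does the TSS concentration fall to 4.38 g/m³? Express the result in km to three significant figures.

From C = C₀·e^(−kt), t = ln(C₀/C)/k = ln(73.5/4.38)/0.38 = 2.82/0.38 = 7.422 d.
Distance = v·t = 0.77 m/s × 6.412e+05 s = 4.937e+05 m = 493.7 km.

494 km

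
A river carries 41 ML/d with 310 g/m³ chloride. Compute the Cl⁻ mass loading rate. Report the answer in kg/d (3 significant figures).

41 ML/d = 0.4745 m³/s.
Mass flux = Q·C = 0.4745 m³/s × 310 g/m³ = 147.1 g/s.
= 147.1 g/s × 86.4 = 1.271e+04 kg/d.

12700 kg/d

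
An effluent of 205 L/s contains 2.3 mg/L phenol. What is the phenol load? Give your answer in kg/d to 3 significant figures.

40.7 kg/d

205 L/s = 0.205 m³/s.
Mass flux = Q·C = 0.205 m³/s × 2.3 g/m³ = 0.4715 g/s.
= 0.4715 g/s × 86.4 = 40.74 kg/d.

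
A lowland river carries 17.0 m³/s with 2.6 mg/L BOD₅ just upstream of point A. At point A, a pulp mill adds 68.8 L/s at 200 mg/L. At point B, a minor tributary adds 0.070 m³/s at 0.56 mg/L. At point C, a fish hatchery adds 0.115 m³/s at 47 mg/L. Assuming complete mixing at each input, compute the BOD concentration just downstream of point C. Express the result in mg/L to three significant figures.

68.8 L/s = 0.0688 m³/s.
After input A: C = (17·2.6 + 0.0688·200) / 17.07 = 3.396 mg/L.
After input B: C = (17.07·3.396 + 0.07·0.56) / 17.14 = 3.384 mg/L.
After input C: C = (17.14·3.384 + 0.115·47) / 17.25 = 3.675 mg/L.

3.67 mg/L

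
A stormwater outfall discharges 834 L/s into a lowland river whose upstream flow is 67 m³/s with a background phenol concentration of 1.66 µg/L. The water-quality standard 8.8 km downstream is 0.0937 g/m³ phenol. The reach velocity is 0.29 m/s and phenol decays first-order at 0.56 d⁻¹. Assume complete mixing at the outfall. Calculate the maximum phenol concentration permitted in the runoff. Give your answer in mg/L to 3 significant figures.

834 L/s = 0.834 m³/s.
1.66 µg/L = 0.00166 mg/L.
Travel time to the compliance point: t = 8800/0.29 = 3.034e+04 s = 0.3512 d; decay factor exp(−0.56·0.3512) = 0.8215.
So the concentration just after mixing may be at most 0.0937/0.8215 = 0.1141 mg/L.
Mass balance: 0.1141·67.83 = 0.834·Cₑ + 67·0.00166.
Cₑ = (7.738 − 0.1112) / 0.834 = 9.144 mg/L.

9.14 mg/L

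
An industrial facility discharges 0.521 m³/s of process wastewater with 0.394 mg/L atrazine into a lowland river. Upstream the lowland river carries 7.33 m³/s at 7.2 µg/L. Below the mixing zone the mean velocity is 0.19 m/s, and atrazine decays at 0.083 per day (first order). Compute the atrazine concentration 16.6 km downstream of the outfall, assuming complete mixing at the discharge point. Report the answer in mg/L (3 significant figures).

7.2 µg/L = 0.0072 mg/L.
After complete mixing, C₀ = (0.521·0.394 + 7.33·0.0072) / 7.851 = 0.03287 mg/L.
Travel time t = 1.66e+04 m / 0.19 m/s = 8.737e+04 s = 1.011 d.
C = 0.03287·exp(−0.083·1.011) = 0.03287·0.9195 = 0.03022 mg/L.

0.0302 mg/L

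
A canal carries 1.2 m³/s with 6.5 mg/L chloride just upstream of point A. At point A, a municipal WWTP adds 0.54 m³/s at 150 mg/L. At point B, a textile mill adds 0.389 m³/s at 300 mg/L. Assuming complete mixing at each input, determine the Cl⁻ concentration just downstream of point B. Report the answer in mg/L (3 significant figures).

96.5 mg/L

After input A: C = (1.2·6.5 + 0.54·150) / 1.74 = 51.03 mg/L.
After input B: C = (1.74·51.03 + 0.389·300) / 2.129 = 96.52 mg/L.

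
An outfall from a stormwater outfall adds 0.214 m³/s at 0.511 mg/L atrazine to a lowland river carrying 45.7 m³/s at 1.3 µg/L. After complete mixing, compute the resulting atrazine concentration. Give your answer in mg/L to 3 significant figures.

0.00368 mg/L

1.3 µg/L = 0.0013 mg/L.
By mass balance at complete mixing, C = (0.214·0.511 + 45.7·0.0013) / (0.214 + 45.7) = 0.1688/45.91 = 0.003676 mg/L.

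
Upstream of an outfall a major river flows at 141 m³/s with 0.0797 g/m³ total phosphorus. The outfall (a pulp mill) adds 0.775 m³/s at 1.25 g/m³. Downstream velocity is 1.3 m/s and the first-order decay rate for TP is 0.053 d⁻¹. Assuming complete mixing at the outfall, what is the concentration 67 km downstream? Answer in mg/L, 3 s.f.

After complete mixing, C₀ = (0.775·1.25 + 141·0.0797) / 141.8 = 0.0861 mg/L.
Travel time t = 6.7e+04 m / 1.3 m/s = 5.154e+04 s = 0.5965 d.
C = 0.0861·exp(−0.053·0.5965) = 0.0861·0.9689 = 0.08342 mg/L.

0.0834 mg/L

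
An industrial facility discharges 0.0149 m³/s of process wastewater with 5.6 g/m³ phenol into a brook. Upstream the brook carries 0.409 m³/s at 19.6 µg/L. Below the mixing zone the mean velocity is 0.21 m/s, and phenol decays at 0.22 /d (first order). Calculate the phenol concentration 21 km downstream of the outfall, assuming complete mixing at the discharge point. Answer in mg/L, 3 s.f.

19.6 µg/L = 0.0196 mg/L.
After complete mixing, C₀ = (0.0149·5.6 + 0.409·0.0196) / 0.4239 = 0.2157 mg/L.
Travel time t = 2.1e+04 m / 0.21 m/s = 1e+05 s = 1.157 d.
C = 0.2157·exp(−0.22·1.157) = 0.2157·0.7752 = 0.1673 mg/L.

0.167 mg/L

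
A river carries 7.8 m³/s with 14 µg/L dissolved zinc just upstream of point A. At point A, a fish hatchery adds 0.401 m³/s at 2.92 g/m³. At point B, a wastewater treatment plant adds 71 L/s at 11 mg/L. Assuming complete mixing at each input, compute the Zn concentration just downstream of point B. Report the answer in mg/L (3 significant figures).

14 µg/L = 0.014 mg/L.
After input A: C = (7.8·0.014 + 0.401·2.92) / 8.201 = 0.1561 mg/L.
71 L/s = 0.071 m³/s.
After input B: C = (8.201·0.1561 + 0.071·11) / 8.272 = 0.2492 mg/L.

0.249 mg/L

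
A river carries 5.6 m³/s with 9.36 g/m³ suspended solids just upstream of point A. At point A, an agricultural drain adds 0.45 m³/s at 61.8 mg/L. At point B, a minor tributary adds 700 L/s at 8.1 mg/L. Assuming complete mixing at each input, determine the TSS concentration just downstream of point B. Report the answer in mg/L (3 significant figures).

After input A: C = (5.6·9.36 + 0.45·61.8) / 6.05 = 13.26 mg/L.
700 L/s = 0.7 m³/s.
After input B: C = (6.05·13.26 + 0.7·8.1) / 6.75 = 12.73 mg/L.

12.7 mg/L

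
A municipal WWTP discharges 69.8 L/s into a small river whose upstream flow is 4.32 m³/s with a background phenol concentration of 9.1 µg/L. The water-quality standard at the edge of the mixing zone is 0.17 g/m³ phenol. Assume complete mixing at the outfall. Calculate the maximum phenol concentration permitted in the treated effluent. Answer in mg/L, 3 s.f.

69.8 L/s = 0.0698 m³/s.
9.1 µg/L = 0.0091 mg/L.
Mass balance: 0.17·4.39 = 0.0698·Cₑ + 4.32·0.0091.
Cₑ = (0.7463 − 0.03931) / 0.0698 = 10.13 mg/L.

10.1 mg/L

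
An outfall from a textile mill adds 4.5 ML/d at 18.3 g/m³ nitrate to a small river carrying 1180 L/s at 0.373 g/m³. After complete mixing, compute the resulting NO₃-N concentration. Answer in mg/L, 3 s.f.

1.13 mg/L

4.5 ML/d = 0.05208 m³/s.
1180 L/s = 1.18 m³/s.
Flow-weighted mixing gives C = (0.05208·18.3 + 1.18·0.373) / (0.05208 + 1.18) = 1.393/1.232 = 1.131 mg/L.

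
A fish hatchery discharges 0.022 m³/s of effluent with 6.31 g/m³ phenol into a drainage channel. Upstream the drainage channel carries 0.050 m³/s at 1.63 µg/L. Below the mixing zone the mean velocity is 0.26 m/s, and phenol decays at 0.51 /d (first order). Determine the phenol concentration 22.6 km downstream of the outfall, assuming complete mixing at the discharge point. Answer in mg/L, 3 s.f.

1.63 µg/L = 0.00163 mg/L.
After complete mixing, C₀ = (0.022·6.31 + 0.05·0.00163) / 0.072 = 1.929 mg/L.
Travel time t = 2.26e+04 m / 0.26 m/s = 8.692e+04 s = 1.006 d.
C = 1.929·exp(−0.51·1.006) = 1.929·0.5986 = 1.155 mg/L.

1.15 mg/L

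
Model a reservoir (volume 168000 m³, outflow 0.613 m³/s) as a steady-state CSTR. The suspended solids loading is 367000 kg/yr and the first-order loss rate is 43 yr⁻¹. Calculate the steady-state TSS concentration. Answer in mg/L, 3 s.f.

Outflow Q = 0.613 m³/s × 3.156e+07 s/yr = 1.934e+07 m³/yr.
Steady-state CSTR mass balance: W = Q·C + k·V·C, so C = W/(Q + kV).
Q + kV = 1.934e+07 + 43·168000 = 2.657e+07 m³/yr.
C = 367000/2.657e+07 = 0.01381 kg/m³ = 13.81 mg/L.

13.8 mg/L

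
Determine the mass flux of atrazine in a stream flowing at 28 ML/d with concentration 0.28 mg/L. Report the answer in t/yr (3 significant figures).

2.86 t/yr

28 ML/d = 0.3241 m³/s.
Mass flux = Q·C = 0.3241 m³/s × 0.28 g/m³ = 0.09074 g/s.
= 0.09074 g/s × 31.56 = 2.864 t/yr.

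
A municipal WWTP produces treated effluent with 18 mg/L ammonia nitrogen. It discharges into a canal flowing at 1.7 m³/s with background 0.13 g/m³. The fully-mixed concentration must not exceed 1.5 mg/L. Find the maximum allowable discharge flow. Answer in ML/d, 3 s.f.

12.2 ML/d

Mass balance at complete mixing: C_std·(Q_w + Q_r) = Q_w·C_e + Q_r·C_b.
Rearranging, Q_w = Q_r·(C_std − C_b)/(C_e − C_std) = 1.7·(1.5 − 0.13) / (18 − 1.5) = 0.1412 m³/s.
= 12.2 ML/d.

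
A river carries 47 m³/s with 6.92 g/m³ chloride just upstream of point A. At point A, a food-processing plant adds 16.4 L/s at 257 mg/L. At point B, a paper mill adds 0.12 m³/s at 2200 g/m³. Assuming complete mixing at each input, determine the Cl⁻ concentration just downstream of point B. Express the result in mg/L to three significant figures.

16.4 L/s = 0.0164 m³/s.
After input A: C = (47·6.92 + 0.0164·257) / 47.02 = 7.007 mg/L.
After input B: C = (47.02·7.007 + 0.12·2200) / 47.14 = 12.59 mg/L.

12.6 mg/L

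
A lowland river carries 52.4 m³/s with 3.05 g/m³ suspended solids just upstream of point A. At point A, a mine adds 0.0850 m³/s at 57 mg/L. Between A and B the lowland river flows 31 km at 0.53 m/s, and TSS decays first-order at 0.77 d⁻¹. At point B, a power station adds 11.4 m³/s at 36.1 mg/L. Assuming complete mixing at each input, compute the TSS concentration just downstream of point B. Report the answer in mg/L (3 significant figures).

7.97 mg/L

After input A: C = (52.4·3.05 + 0.085·57) / 52.48 = 3.137 mg/L.
Over the 31 km reach to input B (t = 5.849e+04 s = 0.677 d), decay gives C = 3.137·exp(−0.77·0.677) = 1.863 mg/L.
After input B: C = (52.48·1.863 + 11.4·36.1) / 63.88 = 7.972 mg/L.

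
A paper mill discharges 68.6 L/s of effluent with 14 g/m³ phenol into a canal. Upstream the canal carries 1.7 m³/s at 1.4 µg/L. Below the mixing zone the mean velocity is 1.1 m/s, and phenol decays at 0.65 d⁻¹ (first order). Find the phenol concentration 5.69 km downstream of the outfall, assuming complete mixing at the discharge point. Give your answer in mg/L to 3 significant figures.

0.524 mg/L

68.6 L/s = 0.0686 m³/s.
1.4 µg/L = 0.0014 mg/L.
After complete mixing, C₀ = (0.0686·14 + 1.7·0.0014) / 1.769 = 0.5444 mg/L.
Travel time t = 5690 m / 1.1 m/s = 5173 s = 0.05987 d.
C = 0.5444·exp(−0.65·0.05987) = 0.5444·0.9618 = 0.5236 mg/L.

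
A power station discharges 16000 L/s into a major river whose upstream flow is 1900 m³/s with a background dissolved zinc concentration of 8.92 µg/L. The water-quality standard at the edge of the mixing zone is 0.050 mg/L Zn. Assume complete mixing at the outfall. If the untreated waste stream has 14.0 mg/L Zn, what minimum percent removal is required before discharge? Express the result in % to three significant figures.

16000 L/s = 16 m³/s.
8.92 µg/L = 0.00892 mg/L.
Mass balance: 0.05·1916 = 16·Cₑ + 1900·0.00892.
Cₑ = (95.8 − 16.95) / 16 = 4.928 mg/L.
Required removal = 1 − 4.928/14.0 = 64.8 %.

64.8 %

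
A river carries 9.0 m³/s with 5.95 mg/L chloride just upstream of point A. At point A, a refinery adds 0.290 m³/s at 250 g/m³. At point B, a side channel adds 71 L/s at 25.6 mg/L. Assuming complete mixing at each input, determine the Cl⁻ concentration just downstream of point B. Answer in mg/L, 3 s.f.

13.7 mg/L

After input A: C = (9·5.95 + 0.29·250) / 9.29 = 13.57 mg/L.
71 L/s = 0.071 m³/s.
After input B: C = (9.29·13.57 + 0.071·25.6) / 9.361 = 13.66 mg/L.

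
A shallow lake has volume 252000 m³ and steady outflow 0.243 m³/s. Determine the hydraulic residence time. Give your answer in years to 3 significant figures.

0.0329 yr

Q = 0.243 m³/s × 3.156e+07 s/yr = 7.668e+06 m³/yr.
Hydraulic residence time τ = V/Q = 252000/7.668e+06 = 0.03286 yr.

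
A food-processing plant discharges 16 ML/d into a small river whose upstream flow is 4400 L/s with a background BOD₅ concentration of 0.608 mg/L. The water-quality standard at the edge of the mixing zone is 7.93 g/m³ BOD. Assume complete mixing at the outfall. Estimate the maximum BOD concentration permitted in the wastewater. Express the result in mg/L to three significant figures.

16 ML/d = 0.1852 m³/s.
4400 L/s = 4.4 m³/s.
Mass balance: 7.93·4.585 = 0.1852·Cₑ + 4.4·0.608.
Cₑ = (36.36 − 2.675) / 0.1852 = 181.9 mg/L.

182 mg/L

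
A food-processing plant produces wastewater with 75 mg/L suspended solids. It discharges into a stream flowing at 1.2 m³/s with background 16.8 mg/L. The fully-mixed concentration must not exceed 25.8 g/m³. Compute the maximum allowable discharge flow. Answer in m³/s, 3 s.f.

Mass balance at complete mixing: C_std·(Q_w + Q_r) = Q_w·C_e + Q_r·C_b.
Rearranging, Q_w = Q_r·(C_std − C_b)/(C_e − C_std) = 1.2·(25.8 − 16.8) / (75 − 25.8) = 0.2195 m³/s.

0.220 m³/s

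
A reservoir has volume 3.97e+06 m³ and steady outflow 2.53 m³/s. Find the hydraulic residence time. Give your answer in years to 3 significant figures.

Q = 2.53 m³/s × 3.156e+07 s/yr = 7.984e+07 m³/yr.
Hydraulic residence time τ = V/Q = 3.97e+06/7.984e+07 = 0.04972 yr.

0.0497 yr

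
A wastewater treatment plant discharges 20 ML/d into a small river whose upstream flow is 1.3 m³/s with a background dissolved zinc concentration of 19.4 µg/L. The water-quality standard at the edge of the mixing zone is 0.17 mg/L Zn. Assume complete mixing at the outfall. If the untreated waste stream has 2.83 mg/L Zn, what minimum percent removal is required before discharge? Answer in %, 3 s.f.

64.1 %

20 ML/d = 0.2315 m³/s.
19.4 µg/L = 0.0194 mg/L.
Mass balance: 0.17·1.531 = 0.2315·Cₑ + 1.3·0.0194.
Cₑ = (0.2604 − 0.02522) / 0.2315 = 1.016 mg/L.
Required removal = 1 − 1.016/2.83 = 64.11 %.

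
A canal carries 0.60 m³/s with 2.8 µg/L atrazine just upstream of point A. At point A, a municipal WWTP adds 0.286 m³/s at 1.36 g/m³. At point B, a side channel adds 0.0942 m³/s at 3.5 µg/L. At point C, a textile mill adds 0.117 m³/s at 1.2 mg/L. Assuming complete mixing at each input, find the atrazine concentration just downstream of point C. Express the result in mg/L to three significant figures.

0.484 mg/L

2.8 µg/L = 0.0028 mg/L.
After input A: C = (0.6·0.0028 + 0.286·1.36) / 0.886 = 0.4409 mg/L.
3.5 µg/L = 0.0035 mg/L.
After input B: C = (0.886·0.4409 + 0.0942·0.0035) / 0.9802 = 0.3989 mg/L.
After input C: C = (0.9802·0.3989 + 0.117·1.2) / 1.097 = 0.4843 mg/L.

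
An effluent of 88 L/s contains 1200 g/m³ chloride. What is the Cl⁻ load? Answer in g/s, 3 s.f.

106 g/s

88 L/s = 0.088 m³/s.
Mass flux = Q·C = 0.088 m³/s × 1200 g/m³ = 105.6 g/s.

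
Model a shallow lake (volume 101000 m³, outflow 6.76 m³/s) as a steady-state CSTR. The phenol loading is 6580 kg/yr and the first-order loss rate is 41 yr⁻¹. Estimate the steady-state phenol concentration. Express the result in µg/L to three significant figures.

Outflow Q = 6.76 m³/s × 3.156e+07 s/yr = 2.133e+08 m³/yr.
Steady-state CSTR mass balance: W = Q·C + k·V·C, so C = W/(Q + kV).
Q + kV = 2.133e+08 + 41·101000 = 2.175e+08 m³/yr.
C = 6580/2.175e+08 = 3.026e-05 kg/m³ = 0.03026 mg/L = 30.26 µg/L.

30.3 µg/L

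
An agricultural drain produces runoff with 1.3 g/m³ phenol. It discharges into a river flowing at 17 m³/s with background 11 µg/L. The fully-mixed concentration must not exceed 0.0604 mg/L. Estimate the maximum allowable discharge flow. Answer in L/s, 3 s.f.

677 L/s

11 µg/L = 0.011 mg/L.
Mass balance at complete mixing: C_std·(Q_w + Q_r) = Q_w·C_e + Q_r·C_b.
Rearranging, Q_w = Q_r·(C_std − C_b)/(C_e − C_std) = 17·(0.0604 − 0.011) / (1.3 − 0.0604) = 0.6775 m³/s.
= 677.5 L/s.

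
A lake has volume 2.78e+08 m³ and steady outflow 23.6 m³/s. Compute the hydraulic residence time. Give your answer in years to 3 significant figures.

0.373 yr

Q = 23.6 m³/s × 3.156e+07 s/yr = 7.448e+08 m³/yr.
Hydraulic residence time τ = V/Q = 2.78e+08/7.448e+08 = 0.3733 yr.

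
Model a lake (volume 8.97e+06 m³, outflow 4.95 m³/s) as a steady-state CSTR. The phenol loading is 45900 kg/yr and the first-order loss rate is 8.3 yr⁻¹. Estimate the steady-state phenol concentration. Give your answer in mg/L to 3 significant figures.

Outflow Q = 4.95 m³/s × 3.156e+07 s/yr = 1.562e+08 m³/yr.
Steady-state CSTR mass balance: W = Q·C + k·V·C, so C = W/(Q + kV).
Q + kV = 1.562e+08 + 8.3·8.97e+06 = 2.307e+08 m³/yr.
C = 45900/2.307e+08 = 0.000199 kg/m³ = 0.199 mg/L.

0.199 mg/L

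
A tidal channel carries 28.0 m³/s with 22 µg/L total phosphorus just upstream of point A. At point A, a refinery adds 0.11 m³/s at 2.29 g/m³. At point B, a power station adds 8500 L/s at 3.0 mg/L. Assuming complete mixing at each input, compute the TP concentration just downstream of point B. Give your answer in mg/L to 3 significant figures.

22 µg/L = 0.022 mg/L.
After input A: C = (28·0.022 + 0.11·2.29) / 28.11 = 0.03088 mg/L.
8500 L/s = 8.5 m³/s.
After input B: C = (28.11·0.03088 + 8.5·3) / 36.61 = 0.7202 mg/L.

0.720 mg/L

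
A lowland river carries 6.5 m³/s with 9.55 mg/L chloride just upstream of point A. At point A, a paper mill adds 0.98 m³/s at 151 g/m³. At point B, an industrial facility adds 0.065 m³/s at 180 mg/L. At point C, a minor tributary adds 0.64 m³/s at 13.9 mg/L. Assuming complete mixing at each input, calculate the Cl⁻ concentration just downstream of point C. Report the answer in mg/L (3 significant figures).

28.2 mg/L

After input A: C = (6.5·9.55 + 0.98·151) / 7.48 = 28.08 mg/L.
After input B: C = (7.48·28.08 + 0.065·180) / 7.545 = 29.39 mg/L.
After input C: C = (7.545·29.39 + 0.64·13.9) / 8.185 = 28.18 mg/L.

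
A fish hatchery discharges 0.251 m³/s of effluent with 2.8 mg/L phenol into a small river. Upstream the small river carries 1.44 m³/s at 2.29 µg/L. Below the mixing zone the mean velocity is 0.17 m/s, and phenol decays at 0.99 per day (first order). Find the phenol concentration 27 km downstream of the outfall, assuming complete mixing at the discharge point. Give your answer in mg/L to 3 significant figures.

0.0677 mg/L

2.29 µg/L = 0.00229 mg/L.
After complete mixing, C₀ = (0.251·2.8 + 1.44·0.00229) / 1.691 = 0.4176 mg/L.
Travel time t = 2.7e+04 m / 0.17 m/s = 1.588e+05 s = 1.838 d.
C = 0.4176·exp(−0.99·1.838) = 0.4176·0.162 = 0.06767 mg/L.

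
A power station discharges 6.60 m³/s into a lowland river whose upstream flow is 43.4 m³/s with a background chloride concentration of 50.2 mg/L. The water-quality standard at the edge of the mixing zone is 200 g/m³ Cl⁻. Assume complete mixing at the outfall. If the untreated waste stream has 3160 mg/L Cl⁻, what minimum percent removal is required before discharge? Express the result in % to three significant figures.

62.5 %

Mass balance: 200·50 = 6.6·Cₑ + 43.4·50.2.
Cₑ = (1e+04 − 2179) / 6.6 = 1185 mg/L.
Required removal = 1 − 1185/3160 = 62.5 %.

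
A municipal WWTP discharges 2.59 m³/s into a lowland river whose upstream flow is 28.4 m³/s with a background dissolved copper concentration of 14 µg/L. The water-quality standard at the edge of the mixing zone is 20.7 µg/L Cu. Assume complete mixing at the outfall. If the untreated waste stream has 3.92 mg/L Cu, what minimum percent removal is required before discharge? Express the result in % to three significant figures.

14 µg/L = 0.014 mg/L.
20.7 µg/L = 0.0207 mg/L.
Mass balance: 0.0207·30.99 = 2.59·Cₑ + 28.4·0.014.
Cₑ = (0.6415 − 0.3976) / 2.59 = 0.09417 mg/L.
Required removal = 1 − 0.09417/3.92 = 97.6 %.

97.6 %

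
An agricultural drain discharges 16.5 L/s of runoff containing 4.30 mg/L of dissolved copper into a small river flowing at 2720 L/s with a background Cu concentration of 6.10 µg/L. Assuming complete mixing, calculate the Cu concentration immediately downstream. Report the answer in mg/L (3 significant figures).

16.5 L/s = 0.0165 m³/s.
2720 L/s = 2.72 m³/s.
6.10 µg/L = 0.0061 mg/L.
By mass balance at complete mixing, C = (0.0165·4.3 + 2.72·0.0061) / (0.0165 + 2.72) = 0.08754/2.737 = 0.03199 mg/L.

0.0320 mg/L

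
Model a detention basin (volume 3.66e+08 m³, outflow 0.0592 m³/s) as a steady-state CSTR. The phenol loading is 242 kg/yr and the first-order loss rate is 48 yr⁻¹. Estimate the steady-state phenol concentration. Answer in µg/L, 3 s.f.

0.0138 µg/L

Outflow Q = 0.0592 m³/s × 3.156e+07 s/yr = 1.868e+06 m³/yr.
Steady-state CSTR mass balance: W = Q·C + k·V·C, so C = W/(Q + kV).
Q + kV = 1.868e+06 + 48·3.66e+08 = 1.757e+10 m³/yr.
C = 242/1.757e+10 = 1.377e-08 kg/m³ = 1.377e-05 mg/L = 0.01377 µg/L.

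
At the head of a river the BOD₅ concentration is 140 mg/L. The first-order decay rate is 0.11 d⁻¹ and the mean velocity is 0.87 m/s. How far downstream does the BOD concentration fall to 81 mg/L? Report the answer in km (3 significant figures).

374 km

From C = C₀·e^(−kt), t = ln(C₀/C)/k = ln(140/81)/0.11 = 0.5472/0.11 = 4.974 d.
Distance = v·t = 0.87 m/s × 4.298e+05 s = 3.739e+05 m = 373.9 km.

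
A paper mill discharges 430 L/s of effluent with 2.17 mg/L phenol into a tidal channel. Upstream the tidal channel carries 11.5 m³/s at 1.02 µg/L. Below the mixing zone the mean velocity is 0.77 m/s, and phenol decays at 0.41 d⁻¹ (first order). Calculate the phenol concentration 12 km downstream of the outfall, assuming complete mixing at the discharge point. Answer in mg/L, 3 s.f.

430 L/s = 0.43 m³/s.
1.02 µg/L = 0.00102 mg/L.
After complete mixing, C₀ = (0.43·2.17 + 11.5·0.00102) / 11.93 = 0.0792 mg/L.
Travel time t = 1.2e+04 m / 0.77 m/s = 1.558e+04 s = 0.1804 d.
C = 0.0792·exp(−0.41·0.1804) = 0.0792·0.9287 = 0.07355 mg/L.

0.0736 mg/L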